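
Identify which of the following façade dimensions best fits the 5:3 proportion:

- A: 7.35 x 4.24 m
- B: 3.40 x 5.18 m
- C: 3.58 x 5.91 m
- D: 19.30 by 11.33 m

Ratios (long/short): A ≈ 1.733; B ≈ 1.524; C ≈ 1.651; D ≈ 1.703.
5:3 ≈ 1.667; option C is nearest (Δ 0.016).

C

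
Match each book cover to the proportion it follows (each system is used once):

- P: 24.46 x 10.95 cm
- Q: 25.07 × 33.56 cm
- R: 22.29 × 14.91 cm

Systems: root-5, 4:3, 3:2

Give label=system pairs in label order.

P = 24.46/10.95 ≈ 2.234 → root-5 (2.236)
Q = 33.56/25.07 ≈ 1.339 → 4:3 (1.333)
R = 22.29/14.91 ≈ 1.495 → 3:2 (1.500)

P=root-5, Q=4:3, R=3:2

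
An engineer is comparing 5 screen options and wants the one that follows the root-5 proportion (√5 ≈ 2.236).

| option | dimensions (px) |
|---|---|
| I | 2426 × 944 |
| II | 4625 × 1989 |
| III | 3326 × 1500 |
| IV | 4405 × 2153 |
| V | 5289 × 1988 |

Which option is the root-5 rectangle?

III

Target root-5 ≈ 2.236.
I: 2.570 (Δ0.334)  II: 2.325 (Δ0.089)  III: 2.217 (Δ0.019)  IV: 2.046 (Δ0.190)  V: 2.660 (Δ0.424)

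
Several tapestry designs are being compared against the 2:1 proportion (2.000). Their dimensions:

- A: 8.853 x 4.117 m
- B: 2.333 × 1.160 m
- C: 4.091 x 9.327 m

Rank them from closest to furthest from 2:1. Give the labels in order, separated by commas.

B, A, C

A: 8.853/4.117 ≈ 2.150 → |2.150 − 2.000| = 0.150
B: 2.333/1.160 ≈ 2.011 → |2.011 − 2.000| = 0.011
C: 9.327/4.091 ≈ 2.280 → |2.280 − 2.000| = 0.280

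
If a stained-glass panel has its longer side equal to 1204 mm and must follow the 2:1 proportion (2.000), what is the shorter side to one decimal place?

2:1 = 2.00000.
Shorter side = 1204 ÷ 2.00000 ≈ 602.000 → 602.0 mm.

602.0 mm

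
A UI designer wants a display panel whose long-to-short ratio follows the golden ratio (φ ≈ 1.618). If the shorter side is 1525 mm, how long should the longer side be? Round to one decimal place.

golden ratio ≈ 1.61803.
Longer side = 1525 × 1.61803 ≈ 2467.496 → 2467.5 mm.

2467.5 mm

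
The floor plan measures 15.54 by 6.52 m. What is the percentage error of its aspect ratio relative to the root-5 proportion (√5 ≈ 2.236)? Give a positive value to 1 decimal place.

Ratio = 15.54 / 6.52 ≈ 2.3834.
Ideal root-5 ≈ 2.2361. |2.3834 − 2.2361| / 2.2361 ≈ 6.59% → 6.6%.

6.6%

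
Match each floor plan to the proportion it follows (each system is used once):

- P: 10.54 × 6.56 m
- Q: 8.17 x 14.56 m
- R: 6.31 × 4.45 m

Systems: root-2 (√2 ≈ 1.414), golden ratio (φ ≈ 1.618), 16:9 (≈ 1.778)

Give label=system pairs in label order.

P=golden ratio, Q=16:9, R=root-2

P = 10.54/6.56 ≈ 1.607 → golden ratio (1.618)
Q = 14.56/8.17 ≈ 1.782 → 16:9 (1.778)
R = 6.31/4.45 ≈ 1.418 → root-2 (1.414)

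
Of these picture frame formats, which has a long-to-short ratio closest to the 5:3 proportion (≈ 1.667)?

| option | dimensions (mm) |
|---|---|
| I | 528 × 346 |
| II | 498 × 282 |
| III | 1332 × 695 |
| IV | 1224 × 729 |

Target 5:3 ≈ 1.667.
I: 1.526 (Δ0.141)  II: 1.766 (Δ0.099)  III: 1.917 (Δ0.250)  IV: 1.679 (Δ0.012)

IV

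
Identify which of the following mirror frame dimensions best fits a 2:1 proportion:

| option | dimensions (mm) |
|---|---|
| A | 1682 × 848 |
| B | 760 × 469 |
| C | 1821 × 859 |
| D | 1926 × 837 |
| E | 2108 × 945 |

A

Ratios (long/short): A ≈ 1.983; B ≈ 1.620; C ≈ 2.120; D ≈ 2.301; E ≈ 2.231.
2:1 ≈ 2.000; option A is nearest (Δ 0.017).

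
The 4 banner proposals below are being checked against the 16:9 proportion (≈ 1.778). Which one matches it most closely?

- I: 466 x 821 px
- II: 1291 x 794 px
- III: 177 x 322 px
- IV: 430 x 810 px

I

Ratios (long/short): I ≈ 1.762; II ≈ 1.626; III ≈ 1.819; IV ≈ 1.884.
16:9 ≈ 1.778; option I is nearest (Δ 0.016).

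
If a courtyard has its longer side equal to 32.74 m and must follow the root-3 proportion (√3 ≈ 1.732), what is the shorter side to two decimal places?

root-3 ≈ 1.73205.
Shorter side = 32.74 ÷ 1.73205 ≈ 18.9025 → 18.90 m.

18.90 m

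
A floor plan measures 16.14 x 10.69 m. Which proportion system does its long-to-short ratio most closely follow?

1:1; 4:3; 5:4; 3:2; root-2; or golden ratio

16.14/10.69 ≈ 1.510. Nearest candidates are 3:2 (1.500, off by 0.010) and root-2 (1.414, off by 0.096).

3:2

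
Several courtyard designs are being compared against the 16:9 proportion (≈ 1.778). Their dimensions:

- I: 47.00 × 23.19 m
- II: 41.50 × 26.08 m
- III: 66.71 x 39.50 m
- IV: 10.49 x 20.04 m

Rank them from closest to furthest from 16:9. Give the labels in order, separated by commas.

I: 47.00/23.19 ≈ 2.027 → |2.027 − 1.778| = 0.249
II: 41.50/26.08 ≈ 1.591 → |1.591 − 1.778| = 0.187
III: 66.71/39.50 ≈ 1.689 → |1.689 − 1.778| = 0.089
IV: 20.04/10.49 ≈ 1.910 → |1.910 − 1.778| = 0.132

III, IV, II, I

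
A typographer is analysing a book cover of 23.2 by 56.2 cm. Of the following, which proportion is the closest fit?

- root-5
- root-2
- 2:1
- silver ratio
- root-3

silver ratio

56.2/23.2 ≈ 2.422. Nearest candidates are silver ratio (2.414, off by 0.008) and root-5 (2.236, off by 0.186).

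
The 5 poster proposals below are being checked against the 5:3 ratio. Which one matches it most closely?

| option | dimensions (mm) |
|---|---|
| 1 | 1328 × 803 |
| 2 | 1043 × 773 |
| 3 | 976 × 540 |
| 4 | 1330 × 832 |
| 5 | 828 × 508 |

1

Ratios (long/short): 1 ≈ 1.654; 2 ≈ 1.349; 3 ≈ 1.807; 4 ≈ 1.599; 5 ≈ 1.630.
5:3 ≈ 1.667; option 1 is nearest (Δ 0.013).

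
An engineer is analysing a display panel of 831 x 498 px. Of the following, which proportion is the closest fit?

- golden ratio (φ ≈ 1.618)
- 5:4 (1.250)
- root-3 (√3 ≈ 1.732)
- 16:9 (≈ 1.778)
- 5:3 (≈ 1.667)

5:3

Ratio = 831 / 498 ≈ 1.669.
Distances: golden ratio 1.618 (Δ 0.051); 5:4 1.250 (Δ 0.419); root-3 1.732 (Δ 0.063); 16:9 1.778 (Δ 0.109); 5:3 1.667 (Δ 0.002).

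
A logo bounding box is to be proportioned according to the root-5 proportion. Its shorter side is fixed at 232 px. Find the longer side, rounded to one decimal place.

root-5 ≈ 2.23607.
Longer side = 232 × 2.23607 ≈ 518.768 → 518.8 px.

518.8 px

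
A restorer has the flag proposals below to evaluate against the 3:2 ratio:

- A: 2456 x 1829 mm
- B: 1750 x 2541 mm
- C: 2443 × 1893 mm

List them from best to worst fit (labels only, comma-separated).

B, A, C

Ratios: A = 2456 / 1829 ≈ 1.343; B = 2541 / 1750 ≈ 1.452; C = 2443 / 1893 ≈ 1.291.
|Δ from 1.500|: A 0.157; B 0.048; C 0.209.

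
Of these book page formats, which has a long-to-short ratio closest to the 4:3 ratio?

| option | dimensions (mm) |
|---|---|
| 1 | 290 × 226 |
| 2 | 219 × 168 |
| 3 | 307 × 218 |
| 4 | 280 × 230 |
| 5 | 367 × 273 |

Ratios (long/short): 1 ≈ 1.283; 2 ≈ 1.304; 3 ≈ 1.408; 4 ≈ 1.217; 5 ≈ 1.344.
4:3 ≈ 1.333; option 5 is nearest (Δ 0.011).

5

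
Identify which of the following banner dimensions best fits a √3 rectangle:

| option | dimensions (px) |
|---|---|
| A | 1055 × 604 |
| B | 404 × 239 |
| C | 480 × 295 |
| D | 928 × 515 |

A

Target root-3 ≈ 1.732.
A: 1.747 (Δ0.015)  B: 1.690 (Δ0.042)  C: 1.627 (Δ0.105)  D: 1.802 (Δ0.070)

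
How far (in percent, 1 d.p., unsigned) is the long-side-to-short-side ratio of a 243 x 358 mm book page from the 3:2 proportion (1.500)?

1.8%

Ratio = 358 / 243 ≈ 1.4733.
Ideal 3:2 = 1.5000. |1.4733 − 1.5000| / 1.5000 ≈ 1.78% → 1.8%.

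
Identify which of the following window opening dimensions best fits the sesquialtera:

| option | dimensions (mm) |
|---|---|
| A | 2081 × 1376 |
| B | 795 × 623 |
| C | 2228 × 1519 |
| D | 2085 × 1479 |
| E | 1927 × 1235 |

Target 3:2 ≈ 1.500.
A: 1.512 (Δ0.012)  B: 1.276 (Δ0.224)  C: 1.467 (Δ0.033)  D: 1.410 (Δ0.090)  E: 1.560 (Δ0.060)

A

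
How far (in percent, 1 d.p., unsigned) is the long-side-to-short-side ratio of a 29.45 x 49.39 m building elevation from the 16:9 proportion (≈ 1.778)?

5.7%

Ratio = 49.39 / 29.45 ≈ 1.6771.
Ideal 16:9 ≈ 1.7778. |1.6771 − 1.7778| / 1.7778 ≈ 5.66% → 5.7%.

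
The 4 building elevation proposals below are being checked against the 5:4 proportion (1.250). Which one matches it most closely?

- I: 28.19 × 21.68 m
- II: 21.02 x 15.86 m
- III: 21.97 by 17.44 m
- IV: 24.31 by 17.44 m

III

Ratios (long/short): I ≈ 1.300; II ≈ 1.325; III ≈ 1.260; IV ≈ 1.394.
5:4 ≈ 1.250; option III is nearest (Δ 0.010).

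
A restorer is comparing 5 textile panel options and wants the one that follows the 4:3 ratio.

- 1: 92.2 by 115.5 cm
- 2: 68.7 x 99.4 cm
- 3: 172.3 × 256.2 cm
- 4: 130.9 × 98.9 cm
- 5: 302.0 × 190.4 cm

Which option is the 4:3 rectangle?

4

Ratios (long/short): 1 ≈ 1.253; 2 ≈ 1.447; 3 ≈ 1.487; 4 ≈ 1.324; 5 ≈ 1.586.
4:3 ≈ 1.333; option 4 is nearest (Δ 0.009).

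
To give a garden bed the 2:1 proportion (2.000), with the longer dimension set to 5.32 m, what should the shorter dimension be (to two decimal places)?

2:1 = 2.00000.
Shorter side = 5.32 ÷ 2.00000 ≈ 2.6600 → 2.66 m.

2.66 m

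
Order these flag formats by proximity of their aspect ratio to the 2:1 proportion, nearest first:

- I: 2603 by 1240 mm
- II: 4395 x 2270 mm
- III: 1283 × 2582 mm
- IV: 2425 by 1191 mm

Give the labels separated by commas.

III, IV, II, I

I: 2603/1240 ≈ 2.099 → |2.099 − 2.000| = 0.099
II: 4395/2270 ≈ 1.936 → |1.936 − 2.000| = 0.064
III: 2582/1283 ≈ 2.012 → |2.012 − 2.000| = 0.012
IV: 2425/1191 ≈ 2.036 → |2.036 − 2.000| = 0.036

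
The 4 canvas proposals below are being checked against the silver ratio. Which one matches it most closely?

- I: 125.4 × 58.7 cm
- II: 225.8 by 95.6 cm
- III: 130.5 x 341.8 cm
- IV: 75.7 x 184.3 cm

Target silver ratio ≈ 2.414.
I: 2.136 (Δ0.278)  II: 2.362 (Δ0.052)  III: 2.619 (Δ0.205)  IV: 2.435 (Δ0.021)

IV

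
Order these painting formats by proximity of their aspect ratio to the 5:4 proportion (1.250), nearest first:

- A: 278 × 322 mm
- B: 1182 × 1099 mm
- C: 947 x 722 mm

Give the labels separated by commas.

Ratios: A = 322 / 278 ≈ 1.158; B = 1182 / 1099 ≈ 1.076; C = 947 / 722 ≈ 1.312.
|Δ from 1.250|: A 0.092; B 0.174; C 0.062.

C, A, B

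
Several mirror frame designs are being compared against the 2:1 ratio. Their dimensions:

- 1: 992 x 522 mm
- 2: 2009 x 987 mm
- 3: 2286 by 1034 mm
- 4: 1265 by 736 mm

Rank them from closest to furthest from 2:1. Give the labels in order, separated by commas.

1: 992/522 ≈ 1.900 → |1.900 − 2.000| = 0.100
2: 2009/987 ≈ 2.035 → |2.035 − 2.000| = 0.035
3: 2286/1034 ≈ 2.211 → |2.211 − 2.000| = 0.211
4: 1265/736 ≈ 1.719 → |1.719 − 2.000| = 0.281

2, 1, 3, 4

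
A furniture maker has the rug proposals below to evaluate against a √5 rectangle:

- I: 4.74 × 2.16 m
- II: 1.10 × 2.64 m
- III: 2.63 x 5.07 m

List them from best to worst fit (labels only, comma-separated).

I: 4.74/2.16 ≈ 2.194 → |2.194 − 2.236| = 0.042
II: 2.64/1.10 ≈ 2.400 → |2.400 − 2.236| = 0.164
III: 5.07/2.63 ≈ 1.928 → |1.928 − 2.236| = 0.308

I, II, III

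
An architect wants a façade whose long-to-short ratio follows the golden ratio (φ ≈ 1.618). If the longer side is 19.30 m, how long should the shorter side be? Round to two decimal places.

11.93 m

golden ratio ≈ 1.61803.
Shorter side = 19.30 ÷ 1.61803 ≈ 11.9281 → 11.93 m.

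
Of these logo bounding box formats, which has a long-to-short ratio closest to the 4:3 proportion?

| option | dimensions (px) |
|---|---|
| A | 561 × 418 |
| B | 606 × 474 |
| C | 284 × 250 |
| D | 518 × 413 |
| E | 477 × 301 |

A

Target 4:3 ≈ 1.333.
A: 1.342 (Δ0.009)  B: 1.278 (Δ0.055)  C: 1.136 (Δ0.197)  D: 1.254 (Δ0.079)  E: 1.585 (Δ0.252)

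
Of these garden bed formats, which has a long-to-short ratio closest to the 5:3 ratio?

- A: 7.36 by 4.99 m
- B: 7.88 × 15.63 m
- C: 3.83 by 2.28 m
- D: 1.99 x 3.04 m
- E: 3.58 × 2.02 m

C

Target 5:3 ≈ 1.667.
A: 1.475 (Δ0.192)  B: 1.984 (Δ0.317)  C: 1.680 (Δ0.013)  D: 1.528 (Δ0.139)  E: 1.772 (Δ0.105)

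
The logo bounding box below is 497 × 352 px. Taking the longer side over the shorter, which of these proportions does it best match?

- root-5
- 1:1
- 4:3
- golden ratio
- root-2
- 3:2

497/352 ≈ 1.412. Nearest candidates are root-2 (1.414, off by 0.002) and 4:3 (1.333, off by 0.079).

root-2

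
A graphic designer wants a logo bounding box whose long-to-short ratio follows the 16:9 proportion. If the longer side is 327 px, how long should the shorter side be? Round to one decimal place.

183.9 px

16:9 ≈ 1.77778.
Shorter side = 327 ÷ 1.77778 ≈ 183.937 → 183.9 px.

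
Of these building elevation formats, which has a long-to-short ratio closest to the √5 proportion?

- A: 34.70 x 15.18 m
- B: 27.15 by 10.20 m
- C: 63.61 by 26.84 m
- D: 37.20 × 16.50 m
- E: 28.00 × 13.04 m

Target root-5 ≈ 2.236.
A: 2.286 (Δ0.050)  B: 2.662 (Δ0.426)  C: 2.370 (Δ0.134)  D: 2.255 (Δ0.019)  E: 2.147 (Δ0.089)

D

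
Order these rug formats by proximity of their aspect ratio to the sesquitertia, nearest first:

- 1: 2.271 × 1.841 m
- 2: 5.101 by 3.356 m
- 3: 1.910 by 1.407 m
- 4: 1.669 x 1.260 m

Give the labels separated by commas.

1: 2.271/1.841 ≈ 1.234 → |1.234 − 1.333| = 0.099
2: 5.101/3.356 ≈ 1.520 → |1.520 − 1.333| = 0.187
3: 1.910/1.407 ≈ 1.357 → |1.357 − 1.333| = 0.024
4: 1.669/1.260 ≈ 1.325 → |1.325 − 1.333| = 0.008

4, 3, 1, 2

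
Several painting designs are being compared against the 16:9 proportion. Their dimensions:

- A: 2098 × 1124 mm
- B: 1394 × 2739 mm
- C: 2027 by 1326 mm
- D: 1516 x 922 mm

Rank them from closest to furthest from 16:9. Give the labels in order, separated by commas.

A, D, B, C

A: 2098/1124 ≈ 1.867 → |1.867 − 1.778| = 0.089
B: 2739/1394 ≈ 1.965 → |1.965 − 1.778| = 0.187
C: 2027/1326 ≈ 1.529 → |1.529 − 1.778| = 0.249
D: 1516/922 ≈ 1.644 → |1.644 − 1.778| = 0.134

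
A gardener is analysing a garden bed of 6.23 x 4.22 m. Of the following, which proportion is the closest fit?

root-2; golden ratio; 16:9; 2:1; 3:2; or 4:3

6.23/4.22 ≈ 1.476. Nearest candidates are 3:2 (1.500, off by 0.024) and root-2 (1.414, off by 0.062).

3:2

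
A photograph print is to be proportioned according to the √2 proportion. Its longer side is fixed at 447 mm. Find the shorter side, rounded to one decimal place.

root-2 ≈ 1.41421.
Shorter side = 447 ÷ 1.41421 ≈ 316.078 → 316.1 mm.

316.1 mm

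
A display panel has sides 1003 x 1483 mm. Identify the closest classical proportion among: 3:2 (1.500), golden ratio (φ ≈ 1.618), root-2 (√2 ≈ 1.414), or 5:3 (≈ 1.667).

3:2

Ratio = 1483 / 1003 ≈ 1.479.
Distances: 3:2 1.500 (Δ 0.021); golden ratio 1.618 (Δ 0.139); root-2 1.414 (Δ 0.065); 5:3 1.667 (Δ 0.188).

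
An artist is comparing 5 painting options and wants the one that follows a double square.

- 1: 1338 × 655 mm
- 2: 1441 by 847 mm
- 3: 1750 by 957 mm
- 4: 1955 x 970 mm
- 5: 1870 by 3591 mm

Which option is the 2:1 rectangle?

4

Ratios (long/short): 1 ≈ 2.043; 2 ≈ 1.701; 3 ≈ 1.829; 4 ≈ 2.015; 5 ≈ 1.920.
2:1 ≈ 2.000; option 4 is nearest (Δ 0.015).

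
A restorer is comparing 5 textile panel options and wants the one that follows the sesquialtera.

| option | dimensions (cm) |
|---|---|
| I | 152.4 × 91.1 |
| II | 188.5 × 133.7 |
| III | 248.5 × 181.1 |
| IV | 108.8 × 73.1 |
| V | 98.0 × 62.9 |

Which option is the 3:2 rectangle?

Ratios (long/short): I ≈ 1.673; II ≈ 1.410; III ≈ 1.372; IV ≈ 1.488; V ≈ 1.558.
3:2 ≈ 1.500; option IV is nearest (Δ 0.012).

IV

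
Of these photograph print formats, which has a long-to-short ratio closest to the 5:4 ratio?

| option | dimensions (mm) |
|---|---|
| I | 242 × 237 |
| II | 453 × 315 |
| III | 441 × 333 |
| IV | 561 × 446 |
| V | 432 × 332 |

IV

Target 5:4 ≈ 1.250.
I: 1.021 (Δ0.229)  II: 1.438 (Δ0.188)  III: 1.324 (Δ0.074)  IV: 1.258 (Δ0.008)  V: 1.301 (Δ0.051)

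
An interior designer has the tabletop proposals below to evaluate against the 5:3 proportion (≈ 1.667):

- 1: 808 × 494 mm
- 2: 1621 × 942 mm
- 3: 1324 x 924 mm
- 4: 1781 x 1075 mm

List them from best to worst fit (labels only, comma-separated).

4, 1, 2, 3

Ratios: 1 = 808 / 494 ≈ 1.636; 2 = 1621 / 942 ≈ 1.721; 3 = 1324 / 924 ≈ 1.433; 4 = 1781 / 1075 ≈ 1.657.
|Δ from 1.667|: 1 0.031; 2 0.054; 3 0.234; 4 0.010.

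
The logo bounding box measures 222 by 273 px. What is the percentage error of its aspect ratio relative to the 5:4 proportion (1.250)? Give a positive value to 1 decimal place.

1.6%

Ratio = 273 / 222 ≈ 1.2297.
Ideal 5:4 = 1.2500. |1.2297 − 1.2500| / 1.2500 ≈ 1.62% → 1.6%.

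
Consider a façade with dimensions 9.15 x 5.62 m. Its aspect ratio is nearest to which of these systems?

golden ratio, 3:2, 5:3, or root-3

Ratio = 9.15 / 5.62 ≈ 1.628.
Distances: golden ratio 1.618 (Δ 0.010); 3:2 1.500 (Δ 0.128); 5:3 1.667 (Δ 0.039); root-3 1.732 (Δ 0.104).

golden ratio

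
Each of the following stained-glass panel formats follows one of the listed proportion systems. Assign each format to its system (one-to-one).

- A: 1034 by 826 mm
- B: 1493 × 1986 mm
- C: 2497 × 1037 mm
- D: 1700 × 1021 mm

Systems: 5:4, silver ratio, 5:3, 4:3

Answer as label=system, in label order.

Ratios: A ≈ 1.252; B ≈ 1.330; C ≈ 2.408; D ≈ 1.665.
Targets: 5:4 ≈ 1.250; silver ratio ≈ 2.414; 5:3 ≈ 1.667; 4:3 ≈ 1.333.

A=5:4, B=4:3, C=silver ratio, D=5:3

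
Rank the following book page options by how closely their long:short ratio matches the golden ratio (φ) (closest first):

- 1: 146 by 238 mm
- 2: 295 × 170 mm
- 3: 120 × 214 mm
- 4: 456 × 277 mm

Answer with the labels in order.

1, 4, 2, 3

1: 238/146 ≈ 1.630 → |1.630 − 1.618| = 0.012
2: 295/170 ≈ 1.735 → |1.735 − 1.618| = 0.117
3: 214/120 ≈ 1.783 → |1.783 − 1.618| = 0.165
4: 456/277 ≈ 1.646 → |1.646 − 1.618| = 0.028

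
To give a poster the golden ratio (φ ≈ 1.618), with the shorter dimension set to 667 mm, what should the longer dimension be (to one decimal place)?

1079.2 mm

golden ratio ≈ 1.61803.
Longer side = 667 × 1.61803 ≈ 1079.226 → 1079.2 mm.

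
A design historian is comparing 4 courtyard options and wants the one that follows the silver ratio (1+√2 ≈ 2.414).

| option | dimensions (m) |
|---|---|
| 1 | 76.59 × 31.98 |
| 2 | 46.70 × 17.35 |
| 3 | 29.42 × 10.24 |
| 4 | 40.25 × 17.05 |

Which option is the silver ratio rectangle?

Ratios (long/short): 1 ≈ 2.395; 2 ≈ 2.692; 3 ≈ 2.873; 4 ≈ 2.361.
silver ratio ≈ 2.414; option 1 is nearest (Δ 0.019).

1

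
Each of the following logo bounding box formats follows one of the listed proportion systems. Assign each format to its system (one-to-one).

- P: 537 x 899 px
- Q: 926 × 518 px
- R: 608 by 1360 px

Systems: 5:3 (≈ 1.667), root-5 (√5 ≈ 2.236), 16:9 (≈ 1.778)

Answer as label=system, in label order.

P = 899/537 ≈ 1.674 → 5:3 (1.667)
Q = 926/518 ≈ 1.788 → 16:9 (1.778)
R = 1360/608 ≈ 2.237 → root-5 (2.236)

P=5:3, Q=16:9, R=root-5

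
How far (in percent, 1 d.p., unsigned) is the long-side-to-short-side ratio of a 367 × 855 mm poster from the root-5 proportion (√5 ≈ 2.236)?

Ratio = 855 / 367 ≈ 2.3297.
Ideal root-5 ≈ 2.2361. |2.3297 − 2.2361| / 2.2361 ≈ 4.19% → 4.2%.

4.2%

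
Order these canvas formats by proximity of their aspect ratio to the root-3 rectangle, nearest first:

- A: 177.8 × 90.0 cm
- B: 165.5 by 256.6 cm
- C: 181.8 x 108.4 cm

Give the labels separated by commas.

Ratios: A = 177.8 / 90.0 ≈ 1.976; B = 256.6 / 165.5 ≈ 1.550; C = 181.8 / 108.4 ≈ 1.677.
|Δ from 1.732|: A 0.244; B 0.182; C 0.055.

C, B, A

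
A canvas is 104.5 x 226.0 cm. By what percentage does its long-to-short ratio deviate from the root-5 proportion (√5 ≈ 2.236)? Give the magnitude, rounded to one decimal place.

Ratio = 226.0 / 104.5 ≈ 2.1627.
Ideal root-5 ≈ 2.2361. |2.1627 − 2.2361| / 2.2361 ≈ 3.28% → 3.3%.

3.3%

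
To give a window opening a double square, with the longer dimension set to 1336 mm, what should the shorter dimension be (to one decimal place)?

2:1 = 2.00000.
Shorter side = 1336 ÷ 2.00000 ≈ 668.000 → 668.0 mm.

668.0 mm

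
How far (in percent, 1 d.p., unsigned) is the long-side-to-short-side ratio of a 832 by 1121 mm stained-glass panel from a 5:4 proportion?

7.8%

Ratio = 1121 / 832 ≈ 1.3474.
Ideal 5:4 = 1.2500. |1.3474 − 1.2500| / 1.2500 ≈ 7.79% → 7.8%.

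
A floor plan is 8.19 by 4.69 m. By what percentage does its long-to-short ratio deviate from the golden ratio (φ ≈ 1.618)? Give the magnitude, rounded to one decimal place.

Ratio = 8.19 / 4.69 ≈ 1.7463.
Ideal golden ratio ≈ 1.6180. |1.7463 − 1.6180| / 1.6180 ≈ 7.93% → 7.9%.

7.9%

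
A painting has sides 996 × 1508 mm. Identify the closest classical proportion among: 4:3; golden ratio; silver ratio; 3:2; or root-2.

3:2

Ratio = 1508 / 996 ≈ 1.514.
Distances: 4:3 1.333 (Δ 0.181); golden ratio 1.618 (Δ 0.104); silver ratio 2.414 (Δ 0.900); 3:2 1.500 (Δ 0.014); root-2 1.414 (Δ 0.100).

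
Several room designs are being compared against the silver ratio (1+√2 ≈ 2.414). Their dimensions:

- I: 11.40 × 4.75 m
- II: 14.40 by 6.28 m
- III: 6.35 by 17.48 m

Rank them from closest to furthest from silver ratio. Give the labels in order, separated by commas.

I, II, III

Ratios: I = 11.40 / 4.75 ≈ 2.400; II = 14.40 / 6.28 ≈ 2.293; III = 17.48 / 6.35 ≈ 2.753.
|Δ from 2.414|: I 0.014; II 0.121; III 0.339.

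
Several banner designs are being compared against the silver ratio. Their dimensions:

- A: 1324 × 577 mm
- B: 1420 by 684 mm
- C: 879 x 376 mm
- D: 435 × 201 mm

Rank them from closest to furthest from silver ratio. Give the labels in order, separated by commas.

A: 1324/577 ≈ 2.295 → |2.295 − 2.414| = 0.119
B: 1420/684 ≈ 2.076 → |2.076 − 2.414| = 0.338
C: 879/376 ≈ 2.338 → |2.338 − 2.414| = 0.076
D: 435/201 ≈ 2.164 → |2.164 − 2.414| = 0.250

C, A, D, B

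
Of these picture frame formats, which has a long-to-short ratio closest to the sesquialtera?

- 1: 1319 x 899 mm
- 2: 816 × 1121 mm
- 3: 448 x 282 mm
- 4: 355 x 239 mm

Target 3:2 ≈ 1.500.
1: 1.467 (Δ0.033)  2: 1.374 (Δ0.126)  3: 1.589 (Δ0.089)  4: 1.485 (Δ0.015)

4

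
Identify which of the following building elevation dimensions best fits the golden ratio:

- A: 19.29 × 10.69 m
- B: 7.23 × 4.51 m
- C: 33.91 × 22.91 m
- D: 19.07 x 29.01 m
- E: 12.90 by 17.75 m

B

Ratios (long/short): A ≈ 1.804; B ≈ 1.603; C ≈ 1.480; D ≈ 1.521; E ≈ 1.376.
golden ratio ≈ 1.618; option B is nearest (Δ 0.015).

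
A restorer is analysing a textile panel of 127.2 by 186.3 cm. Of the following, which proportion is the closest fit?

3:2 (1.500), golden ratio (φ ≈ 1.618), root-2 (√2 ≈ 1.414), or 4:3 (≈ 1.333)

Ratio = 186.3 / 127.2 ≈ 1.465.
Distances: 3:2 1.500 (Δ 0.035); golden ratio 1.618 (Δ 0.153); root-2 1.414 (Δ 0.051); 4:3 1.333 (Δ 0.132).

3:2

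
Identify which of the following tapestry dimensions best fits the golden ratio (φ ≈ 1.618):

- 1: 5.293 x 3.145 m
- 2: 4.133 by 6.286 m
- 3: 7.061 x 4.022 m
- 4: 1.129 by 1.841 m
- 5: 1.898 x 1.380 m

4

Target golden ratio ≈ 1.618.
1: 1.683 (Δ0.065)  2: 1.521 (Δ0.097)  3: 1.756 (Δ0.138)  4: 1.631 (Δ0.013)  5: 1.375 (Δ0.243)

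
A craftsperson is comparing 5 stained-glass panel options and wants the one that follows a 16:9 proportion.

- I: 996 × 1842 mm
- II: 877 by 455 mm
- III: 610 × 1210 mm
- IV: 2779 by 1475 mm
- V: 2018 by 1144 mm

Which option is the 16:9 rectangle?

Target 16:9 ≈ 1.778.
I: 1.849 (Δ0.071)  II: 1.927 (Δ0.149)  III: 1.984 (Δ0.206)  IV: 1.884 (Δ0.106)  V: 1.764 (Δ0.014)

V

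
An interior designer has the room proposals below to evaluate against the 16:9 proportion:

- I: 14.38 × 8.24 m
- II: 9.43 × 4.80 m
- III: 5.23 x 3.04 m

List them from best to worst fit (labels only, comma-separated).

Ratios: I = 14.38 / 8.24 ≈ 1.745; II = 9.43 / 4.80 ≈ 1.965; III = 5.23 / 3.04 ≈ 1.720.
|Δ from 1.778|: I 0.033; II 0.187; III 0.058.

I, III, II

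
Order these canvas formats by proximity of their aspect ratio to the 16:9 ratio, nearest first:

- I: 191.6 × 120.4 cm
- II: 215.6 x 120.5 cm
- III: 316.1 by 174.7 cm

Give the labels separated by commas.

II, III, I

Ratios: I = 191.6 / 120.4 ≈ 1.591; II = 215.6 / 120.5 ≈ 1.789; III = 316.1 / 174.7 ≈ 1.809.
|Δ from 1.778|: I 0.187; II 0.011; III 0.031.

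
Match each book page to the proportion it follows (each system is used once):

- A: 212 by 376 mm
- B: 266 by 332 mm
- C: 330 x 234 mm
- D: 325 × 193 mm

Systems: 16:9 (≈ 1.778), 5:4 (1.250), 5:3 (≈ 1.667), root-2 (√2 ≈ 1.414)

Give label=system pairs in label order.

A = 376/212 ≈ 1.774 → 16:9 (1.778)
B = 332/266 ≈ 1.248 → 5:4 (1.250)
C = 330/234 ≈ 1.410 → root-2 (1.414)
D = 325/193 ≈ 1.684 → 5:3 (1.667)

A=16:9, B=5:4, C=root-2, D=5:3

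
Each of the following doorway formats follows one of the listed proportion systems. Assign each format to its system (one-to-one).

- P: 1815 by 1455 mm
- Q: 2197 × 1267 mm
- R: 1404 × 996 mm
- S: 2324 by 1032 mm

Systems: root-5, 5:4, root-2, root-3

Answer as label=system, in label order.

Ratios: P ≈ 1.247; Q ≈ 1.734; R ≈ 1.410; S ≈ 2.252.
Targets: root-5 ≈ 2.236; 5:4 ≈ 1.250; root-2 ≈ 1.414; root-3 ≈ 1.732.

P=5:4, Q=root-3, R=root-2, S=root-5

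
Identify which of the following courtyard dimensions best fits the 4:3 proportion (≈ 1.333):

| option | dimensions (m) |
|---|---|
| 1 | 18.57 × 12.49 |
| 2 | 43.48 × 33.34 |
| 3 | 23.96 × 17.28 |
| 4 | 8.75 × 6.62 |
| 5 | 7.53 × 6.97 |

Ratios (long/short): 1 ≈ 1.487; 2 ≈ 1.304; 3 ≈ 1.387; 4 ≈ 1.322; 5 ≈ 1.080.
4:3 ≈ 1.333; option 4 is nearest (Δ 0.011).

4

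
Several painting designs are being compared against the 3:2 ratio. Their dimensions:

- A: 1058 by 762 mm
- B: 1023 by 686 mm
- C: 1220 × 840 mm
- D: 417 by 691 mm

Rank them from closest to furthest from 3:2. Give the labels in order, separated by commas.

B, C, A, D

Ratios: A = 1058 / 762 ≈ 1.388; B = 1023 / 686 ≈ 1.491; C = 1220 / 840 ≈ 1.452; D = 691 / 417 ≈ 1.657.
|Δ from 1.500|: A 0.112; B 0.009; C 0.048; D 0.157.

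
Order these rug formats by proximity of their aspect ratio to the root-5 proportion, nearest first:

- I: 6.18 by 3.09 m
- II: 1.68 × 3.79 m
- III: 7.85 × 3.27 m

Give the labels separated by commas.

I: 6.18/3.09 ≈ 2.000 → |2.000 − 2.236| = 0.236
II: 3.79/1.68 ≈ 2.256 → |2.256 − 2.236| = 0.020
III: 7.85/3.27 ≈ 2.401 → |2.401 − 2.236| = 0.165

II, III, I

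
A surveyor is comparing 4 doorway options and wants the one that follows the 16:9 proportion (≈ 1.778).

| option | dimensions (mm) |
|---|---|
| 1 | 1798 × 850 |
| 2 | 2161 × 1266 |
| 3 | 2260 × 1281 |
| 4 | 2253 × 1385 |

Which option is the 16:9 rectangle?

3

Target 16:9 ≈ 1.778.
1: 2.115 (Δ0.337)  2: 1.707 (Δ0.071)  3: 1.764 (Δ0.014)  4: 1.627 (Δ0.151)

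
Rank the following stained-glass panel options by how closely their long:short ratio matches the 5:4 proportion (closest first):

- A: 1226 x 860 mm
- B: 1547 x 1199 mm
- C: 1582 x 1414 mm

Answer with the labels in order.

B, C, A

A: 1226/860 ≈ 1.426 → |1.426 − 1.250| = 0.176
B: 1547/1199 ≈ 1.290 → |1.290 − 1.250| = 0.040
C: 1582/1414 ≈ 1.119 → |1.119 − 1.250| = 0.131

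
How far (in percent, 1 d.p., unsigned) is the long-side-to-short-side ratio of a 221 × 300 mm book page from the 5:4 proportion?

8.6%

Ratio = 300 / 221 ≈ 1.3575.
Ideal 5:4 = 1.2500. |1.3575 − 1.2500| / 1.2500 ≈ 8.60% → 8.6%.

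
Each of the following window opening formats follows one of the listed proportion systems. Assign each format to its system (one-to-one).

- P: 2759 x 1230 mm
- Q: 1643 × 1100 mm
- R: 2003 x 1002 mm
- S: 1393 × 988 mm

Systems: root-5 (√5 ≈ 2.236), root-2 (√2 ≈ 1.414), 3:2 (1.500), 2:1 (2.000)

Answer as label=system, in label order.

P=root-5, Q=3:2, R=2:1, S=root-2

P = 2759/1230 ≈ 2.243 → root-5 (2.236)
Q = 1643/1100 ≈ 1.494 → 3:2 (1.500)
R = 2003/1002 ≈ 1.999 → 2:1 (2.000)
S = 1393/988 ≈ 1.410 → root-2 (1.414)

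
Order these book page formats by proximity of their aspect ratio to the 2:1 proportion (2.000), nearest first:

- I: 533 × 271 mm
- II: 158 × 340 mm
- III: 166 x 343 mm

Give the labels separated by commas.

Ratios: I = 533 / 271 ≈ 1.967; II = 340 / 158 ≈ 2.152; III = 343 / 166 ≈ 2.066.
|Δ from 2.000|: I 0.033; II 0.152; III 0.066.

I, III, II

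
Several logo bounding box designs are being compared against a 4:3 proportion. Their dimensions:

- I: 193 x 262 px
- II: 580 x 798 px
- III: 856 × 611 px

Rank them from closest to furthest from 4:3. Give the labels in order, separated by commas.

I, II, III

Ratios: I = 262 / 193 ≈ 1.358; II = 798 / 580 ≈ 1.376; III = 856 / 611 ≈ 1.401.
|Δ from 1.333|: I 0.025; II 0.043; III 0.068.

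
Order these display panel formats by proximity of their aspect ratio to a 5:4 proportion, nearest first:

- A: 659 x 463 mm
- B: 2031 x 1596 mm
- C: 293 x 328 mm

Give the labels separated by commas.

A: 659/463 ≈ 1.423 → |1.423 − 1.250| = 0.173
B: 2031/1596 ≈ 1.273 → |1.273 − 1.250| = 0.023
C: 328/293 ≈ 1.119 → |1.119 − 1.250| = 0.131

B, C, A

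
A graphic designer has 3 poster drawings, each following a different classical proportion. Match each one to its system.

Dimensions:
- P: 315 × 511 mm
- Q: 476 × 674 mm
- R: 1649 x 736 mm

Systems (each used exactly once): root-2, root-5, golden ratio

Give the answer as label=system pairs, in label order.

P = 511/315 ≈ 1.622 → golden ratio (1.618)
Q = 674/476 ≈ 1.416 → root-2 (1.414)
R = 1649/736 ≈ 2.240 → root-5 (2.236)

P=golden ratio, Q=root-2, R=root-5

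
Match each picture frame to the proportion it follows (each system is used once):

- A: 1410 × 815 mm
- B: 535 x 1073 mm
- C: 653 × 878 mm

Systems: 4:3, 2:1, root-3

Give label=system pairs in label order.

A=root-3, B=2:1, C=4:3

Ratios: A ≈ 1.730; B ≈ 2.006; C ≈ 1.345.
Targets: 4:3 ≈ 1.333; 2:1 ≈ 2.000; root-3 ≈ 1.732.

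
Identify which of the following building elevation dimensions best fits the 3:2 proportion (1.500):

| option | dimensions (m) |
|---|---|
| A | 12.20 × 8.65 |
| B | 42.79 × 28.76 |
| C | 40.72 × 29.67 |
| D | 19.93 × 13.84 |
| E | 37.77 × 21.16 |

Ratios (long/short): A ≈ 1.410; B ≈ 1.488; C ≈ 1.372; D ≈ 1.440; E ≈ 1.785.
3:2 ≈ 1.500; option B is nearest (Δ 0.012).

B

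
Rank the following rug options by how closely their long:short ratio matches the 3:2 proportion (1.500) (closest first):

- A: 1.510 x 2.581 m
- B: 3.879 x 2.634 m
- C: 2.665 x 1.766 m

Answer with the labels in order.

C, B, A

Ratios: A = 2.581 / 1.510 ≈ 1.709; B = 3.879 / 2.634 ≈ 1.473; C = 2.665 / 1.766 ≈ 1.509.
|Δ from 1.500|: A 0.209; B 0.027; C 0.009.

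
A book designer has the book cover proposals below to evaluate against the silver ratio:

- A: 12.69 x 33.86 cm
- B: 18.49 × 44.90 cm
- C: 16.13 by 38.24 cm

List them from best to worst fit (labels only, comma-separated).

B, C, A

Ratios: A = 33.86 / 12.69 ≈ 2.668; B = 44.90 / 18.49 ≈ 2.428; C = 38.24 / 16.13 ≈ 2.371.
|Δ from 2.414|: A 0.254; B 0.014; C 0.043.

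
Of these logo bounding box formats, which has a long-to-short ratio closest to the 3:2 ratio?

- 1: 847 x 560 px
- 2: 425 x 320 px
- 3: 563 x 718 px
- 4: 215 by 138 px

Ratios (long/short): 1 ≈ 1.512; 2 ≈ 1.328; 3 ≈ 1.275; 4 ≈ 1.558.
3:2 ≈ 1.500; option 1 is nearest (Δ 0.012).

1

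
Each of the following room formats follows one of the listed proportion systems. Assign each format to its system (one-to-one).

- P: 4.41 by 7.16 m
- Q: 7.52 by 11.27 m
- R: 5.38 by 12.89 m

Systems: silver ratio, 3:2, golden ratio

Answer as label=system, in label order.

Ratios: P ≈ 1.624; Q ≈ 1.499; R ≈ 2.396.
Targets: silver ratio ≈ 2.414; 3:2 ≈ 1.500; golden ratio ≈ 1.618.

P=golden ratio, Q=3:2, R=silver ratio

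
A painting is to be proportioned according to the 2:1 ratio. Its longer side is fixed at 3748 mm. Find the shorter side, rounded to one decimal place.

2:1 = 2.00000.
Shorter side = 3748 ÷ 2.00000 ≈ 1874.000 → 1874.0 mm.

1874.0 mm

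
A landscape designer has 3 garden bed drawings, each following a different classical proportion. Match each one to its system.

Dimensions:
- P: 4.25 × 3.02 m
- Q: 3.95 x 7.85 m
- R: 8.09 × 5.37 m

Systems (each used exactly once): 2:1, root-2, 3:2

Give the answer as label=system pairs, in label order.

P=root-2, Q=2:1, R=3:2

Ratios: P ≈ 1.407; Q ≈ 1.987; R ≈ 1.507.
Targets: 2:1 ≈ 2.000; root-2 ≈ 1.414; 3:2 ≈ 1.500.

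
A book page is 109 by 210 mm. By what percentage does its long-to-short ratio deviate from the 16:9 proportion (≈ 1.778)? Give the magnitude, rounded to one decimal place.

Ratio = 210 / 109 ≈ 1.9266.
Ideal 16:9 ≈ 1.7778. |1.9266 − 1.7778| / 1.7778 ≈ 8.37% → 8.4%.

8.4%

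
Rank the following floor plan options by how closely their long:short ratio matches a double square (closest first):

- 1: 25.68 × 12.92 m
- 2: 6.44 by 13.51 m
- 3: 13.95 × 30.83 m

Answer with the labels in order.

Ratios: 1 = 25.68 / 12.92 ≈ 1.988; 2 = 13.51 / 6.44 ≈ 2.098; 3 = 30.83 / 13.95 ≈ 2.210.
|Δ from 2.000|: 1 0.012; 2 0.098; 3 0.210.

1, 2, 3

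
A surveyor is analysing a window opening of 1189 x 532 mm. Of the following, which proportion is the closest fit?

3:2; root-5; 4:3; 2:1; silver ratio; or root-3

1189/532 ≈ 2.235. Nearest candidates are root-5 (2.236, off by 0.001) and silver ratio (2.414, off by 0.179).

root-5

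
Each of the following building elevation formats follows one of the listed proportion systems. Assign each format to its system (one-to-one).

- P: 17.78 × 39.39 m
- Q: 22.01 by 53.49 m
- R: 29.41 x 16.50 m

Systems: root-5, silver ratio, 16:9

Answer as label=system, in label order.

P = 39.39/17.78 ≈ 2.215 → root-5 (2.236)
Q = 53.49/22.01 ≈ 2.430 → silver ratio (2.414)
R = 29.41/16.50 ≈ 1.782 → 16:9 (1.778)

P=root-5, Q=silver ratio, R=16:9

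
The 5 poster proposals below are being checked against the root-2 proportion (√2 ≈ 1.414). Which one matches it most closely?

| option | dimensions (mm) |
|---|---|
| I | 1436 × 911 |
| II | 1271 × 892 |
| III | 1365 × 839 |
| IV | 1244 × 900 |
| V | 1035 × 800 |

Ratios (long/short): I ≈ 1.576; II ≈ 1.425; III ≈ 1.627; IV ≈ 1.382; V ≈ 1.294.
root-2 ≈ 1.414; option II is nearest (Δ 0.011).

II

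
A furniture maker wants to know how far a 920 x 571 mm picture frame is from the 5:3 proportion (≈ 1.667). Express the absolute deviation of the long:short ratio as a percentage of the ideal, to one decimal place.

Ratio = 920 / 571 ≈ 1.6112.
Ideal 5:3 ≈ 1.6667. |1.6112 − 1.6667| / 1.6667 ≈ 3.33% → 3.3%.

3.3%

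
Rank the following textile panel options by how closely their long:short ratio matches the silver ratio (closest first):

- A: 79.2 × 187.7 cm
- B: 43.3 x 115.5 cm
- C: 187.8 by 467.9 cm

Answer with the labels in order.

A, C, B

Ratios: A = 187.7 / 79.2 ≈ 2.370; B = 115.5 / 43.3 ≈ 2.667; C = 467.9 / 187.8 ≈ 2.491.
|Δ from 2.414|: A 0.044; B 0.253; C 0.077.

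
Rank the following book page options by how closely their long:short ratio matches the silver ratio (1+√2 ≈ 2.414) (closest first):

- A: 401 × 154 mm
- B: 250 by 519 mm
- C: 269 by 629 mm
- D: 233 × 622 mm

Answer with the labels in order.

C, A, D, B

A: 401/154 ≈ 2.604 → |2.604 − 2.414| = 0.190
B: 519/250 ≈ 2.076 → |2.076 − 2.414| = 0.338
C: 629/269 ≈ 2.338 → |2.338 − 2.414| = 0.076
D: 622/233 ≈ 2.670 → |2.670 − 2.414| = 0.256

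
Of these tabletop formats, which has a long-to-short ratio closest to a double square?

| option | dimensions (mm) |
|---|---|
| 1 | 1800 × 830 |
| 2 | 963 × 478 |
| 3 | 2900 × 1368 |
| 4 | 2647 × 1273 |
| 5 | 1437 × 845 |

2

Ratios (long/short): 1 ≈ 2.169; 2 ≈ 2.015; 3 ≈ 2.120; 4 ≈ 2.079; 5 ≈ 1.701.
2:1 ≈ 2.000; option 2 is nearest (Δ 0.015).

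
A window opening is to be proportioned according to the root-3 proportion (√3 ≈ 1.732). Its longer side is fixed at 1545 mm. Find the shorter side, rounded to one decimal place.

root-3 ≈ 1.73205.
Shorter side = 1545 ÷ 1.73205 ≈ 892.007 → 892.0 mm.

892.0 mm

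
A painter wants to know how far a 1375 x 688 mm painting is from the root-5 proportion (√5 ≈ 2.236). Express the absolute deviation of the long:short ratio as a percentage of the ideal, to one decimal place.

Ratio = 1375 / 688 ≈ 1.9985.
Ideal root-5 ≈ 2.2361. |1.9985 − 2.2361| / 2.2361 ≈ 10.63% → 10.6%.

10.6%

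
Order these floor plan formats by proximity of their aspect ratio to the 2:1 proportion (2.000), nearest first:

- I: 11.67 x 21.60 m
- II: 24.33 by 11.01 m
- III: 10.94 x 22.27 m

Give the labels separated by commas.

III, I, II

I: 21.60/11.67 ≈ 1.851 → |1.851 − 2.000| = 0.149
II: 24.33/11.01 ≈ 2.210 → |2.210 − 2.000| = 0.210
III: 22.27/10.94 ≈ 2.036 → |2.036 − 2.000| = 0.036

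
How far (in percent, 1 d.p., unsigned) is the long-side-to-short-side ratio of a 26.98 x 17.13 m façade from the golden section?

Ratio = 26.98 / 17.13 ≈ 1.5750.
Ideal golden ratio ≈ 1.6180. |1.5750 − 1.6180| / 1.6180 ≈ 2.66% → 2.7%.

2.7%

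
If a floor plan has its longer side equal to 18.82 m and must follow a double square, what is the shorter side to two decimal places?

9.41 m

2:1 = 2.00000.
Shorter side = 18.82 ÷ 2.00000 ≈ 9.4100 → 9.41 m.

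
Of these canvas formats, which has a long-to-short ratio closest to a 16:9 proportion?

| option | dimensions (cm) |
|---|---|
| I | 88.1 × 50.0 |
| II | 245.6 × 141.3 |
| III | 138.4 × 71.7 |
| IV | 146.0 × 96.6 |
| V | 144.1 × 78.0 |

I

Target 16:9 ≈ 1.778.
I: 1.762 (Δ0.016)  II: 1.738 (Δ0.040)  III: 1.930 (Δ0.152)  IV: 1.511 (Δ0.267)  V: 1.847 (Δ0.069)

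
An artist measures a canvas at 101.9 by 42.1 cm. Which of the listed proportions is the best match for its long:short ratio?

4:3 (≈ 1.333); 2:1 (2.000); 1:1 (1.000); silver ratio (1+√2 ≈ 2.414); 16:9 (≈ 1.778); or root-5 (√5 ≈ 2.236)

101.9/42.1 ≈ 2.420. Nearest candidates are silver ratio (2.414, off by 0.006) and root-5 (2.236, off by 0.184).

silver ratio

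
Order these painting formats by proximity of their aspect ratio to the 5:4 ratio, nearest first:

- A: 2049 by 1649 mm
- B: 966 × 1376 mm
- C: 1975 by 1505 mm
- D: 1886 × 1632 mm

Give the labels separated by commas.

A, C, D, B

Ratios: A = 2049 / 1649 ≈ 1.243; B = 1376 / 966 ≈ 1.424; C = 1975 / 1505 ≈ 1.312; D = 1886 / 1632 ≈ 1.156.
|Δ from 1.250|: A 0.007; B 0.174; C 0.062; D 0.094.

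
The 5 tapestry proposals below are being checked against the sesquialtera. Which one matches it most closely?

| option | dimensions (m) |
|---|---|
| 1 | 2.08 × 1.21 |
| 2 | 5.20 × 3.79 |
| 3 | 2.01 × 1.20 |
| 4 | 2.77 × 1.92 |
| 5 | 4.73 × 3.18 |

Ratios (long/short): 1 ≈ 1.719; 2 ≈ 1.372; 3 ≈ 1.675; 4 ≈ 1.443; 5 ≈ 1.487.
3:2 ≈ 1.500; option 5 is nearest (Δ 0.013).

5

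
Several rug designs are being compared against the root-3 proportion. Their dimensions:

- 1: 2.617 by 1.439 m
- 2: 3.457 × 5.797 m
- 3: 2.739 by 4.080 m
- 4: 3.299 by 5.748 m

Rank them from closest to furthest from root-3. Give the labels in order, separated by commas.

1: 2.617/1.439 ≈ 1.819 → |1.819 − 1.732| = 0.087
2: 5.797/3.457 ≈ 1.677 → |1.677 − 1.732| = 0.055
3: 4.080/2.739 ≈ 1.490 → |1.490 − 1.732| = 0.242
4: 5.748/3.299 ≈ 1.742 → |1.742 − 1.732| = 0.010

4, 2, 1, 3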